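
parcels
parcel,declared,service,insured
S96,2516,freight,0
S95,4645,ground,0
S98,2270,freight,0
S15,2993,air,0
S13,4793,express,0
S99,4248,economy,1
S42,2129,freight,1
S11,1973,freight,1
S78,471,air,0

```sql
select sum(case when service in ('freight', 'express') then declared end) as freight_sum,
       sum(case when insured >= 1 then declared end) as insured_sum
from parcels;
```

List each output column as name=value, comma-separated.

freight_sum=13681, insured_sum=8350

[freight_sum: service in ('freight', 'express')]
parcel=S96: ✓ → 2516
parcel=S95: ✗
parcel=S98: ✓ → 2270
parcel=S15: ✗
parcel=S13: ✓ → 4793
parcel=S99: ✗
parcel=S42: ✓ → 2129
parcel=S11: ✓ → 1973
parcel=S78: ✗
freight_sum = 2516 + 2270 + 4793 + 2129 + 1973 = 13681
—
[insured_sum: insured >= 1]
parcel=S96: ✗
parcel=S95: ✗
parcel=S98: ✗
parcel=S15: ✗
parcel=S13: ✗
parcel=S99: ✓ → 4248
parcel=S42: ✓ → 2129
parcel=S11: ✓ → 1973
parcel=S78: ✗
insured_sum = 4248 + 2129 + 1973 = 8350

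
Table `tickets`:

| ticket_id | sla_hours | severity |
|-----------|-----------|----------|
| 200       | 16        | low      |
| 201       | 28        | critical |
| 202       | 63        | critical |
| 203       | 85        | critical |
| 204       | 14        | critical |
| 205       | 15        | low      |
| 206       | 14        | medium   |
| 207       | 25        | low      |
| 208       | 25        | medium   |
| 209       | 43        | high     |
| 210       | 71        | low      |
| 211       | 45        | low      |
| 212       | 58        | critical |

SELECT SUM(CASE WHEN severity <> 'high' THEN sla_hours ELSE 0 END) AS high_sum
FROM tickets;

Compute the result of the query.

459

ticket_id=200: ✓ → 16
ticket_id=201: ✓ → 28
ticket_id=202: ✓ → 63
ticket_id=203: ✓ → 85
ticket_id=204: ✓ → 14
ticket_id=205: ✓ → 15
ticket_id=206: ✓ → 14
ticket_id=207: ✓ → 25
ticket_id=208: ✓ → 25
ticket_id=209: ✗
ticket_id=210: ✓ → 71
ticket_id=211: ✓ → 45
ticket_id=212: ✓ → 58
high_sum = 16 + 28 + 63 + 85 + 14 + 15 + 14 + 25 + 25 + 71 + 45 + 58 = 459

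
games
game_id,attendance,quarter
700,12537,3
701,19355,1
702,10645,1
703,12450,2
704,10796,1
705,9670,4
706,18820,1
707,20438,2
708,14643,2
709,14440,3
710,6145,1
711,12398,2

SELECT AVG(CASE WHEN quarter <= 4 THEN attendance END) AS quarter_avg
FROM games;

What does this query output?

13528.0833333333

game_id=700: ✓ → 12537
game_id=701: ✓ → 19355
game_id=702: ✓ → 10645
game_id=703: ✓ → 12450
game_id=704: ✓ → 10796
game_id=705: ✓ → 9670
game_id=706: ✓ → 18820
game_id=707: ✓ → 20438
game_id=708: ✓ → 14643
game_id=709: ✓ → 14440
game_id=710: ✓ → 6145
game_id=711: ✓ → 12398
quarter_avg = (12537 + 19355 + 10645 + 12450 + 10796 + 9670 + 18820 + 20438 + 14643 + 14440 + 6145 + 12398) / 12 = 13528.0833333333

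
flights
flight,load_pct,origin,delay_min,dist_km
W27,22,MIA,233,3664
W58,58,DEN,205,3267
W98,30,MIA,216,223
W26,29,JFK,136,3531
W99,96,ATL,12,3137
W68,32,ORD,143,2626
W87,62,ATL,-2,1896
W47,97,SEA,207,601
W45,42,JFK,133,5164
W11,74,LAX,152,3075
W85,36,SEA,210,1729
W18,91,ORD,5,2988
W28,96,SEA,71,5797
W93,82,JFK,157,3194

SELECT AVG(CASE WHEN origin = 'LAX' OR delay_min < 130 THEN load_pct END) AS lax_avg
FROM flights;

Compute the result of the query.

flight=W27: ✗
flight=W58: ✗
flight=W98: ✗
flight=W26: ✗
flight=W99: ✓ → 96
flight=W68: ✗
flight=W87: ✓ → 62
flight=W47: ✗
flight=W45: ✗
flight=W11: ✓ → 74
flight=W85: ✗
flight=W18: ✓ → 91
flight=W28: ✓ → 96
flight=W93: ✗
lax_avg = (96 + 62 + 74 + 91 + 96) / 5 = 83.8

83.8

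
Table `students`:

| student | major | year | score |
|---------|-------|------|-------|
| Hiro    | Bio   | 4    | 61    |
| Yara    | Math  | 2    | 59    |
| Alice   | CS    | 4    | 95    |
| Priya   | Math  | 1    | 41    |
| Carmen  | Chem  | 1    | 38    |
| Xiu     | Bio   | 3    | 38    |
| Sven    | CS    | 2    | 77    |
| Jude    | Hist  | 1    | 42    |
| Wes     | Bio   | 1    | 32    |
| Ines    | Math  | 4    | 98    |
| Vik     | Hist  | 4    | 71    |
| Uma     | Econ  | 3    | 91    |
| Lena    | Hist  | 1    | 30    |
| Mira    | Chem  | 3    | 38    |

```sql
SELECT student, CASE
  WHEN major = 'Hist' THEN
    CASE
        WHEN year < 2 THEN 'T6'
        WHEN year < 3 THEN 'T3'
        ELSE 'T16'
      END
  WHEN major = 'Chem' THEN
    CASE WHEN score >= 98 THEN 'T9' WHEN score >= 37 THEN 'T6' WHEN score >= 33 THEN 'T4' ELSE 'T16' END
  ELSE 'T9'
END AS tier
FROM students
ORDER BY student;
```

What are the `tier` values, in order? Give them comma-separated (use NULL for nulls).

T9, T6, T9, T9, T6, T6, T6, T9, T9, T9, T16, T9, T9, T9

student=Alice: major='CS' → outer ELSE → T9
student=Carmen: major='Chem' → inner[score >= 37] → T6
student=Hiro: major='Bio' → outer ELSE → T9
student=Ines: major='Math' → outer ELSE → T9
student=Jude: major='Hist' → inner[year < 2] → T6
student=Lena: major='Hist' → inner[year < 2] → T6
student=Mira: major='Chem' → inner[score >= 37] → T6
student=Priya: major='Math' → outer ELSE → T9
student=Sven: major='CS' → outer ELSE → T9
student=Uma: major='Econ' → outer ELSE → T9
student=Vik: major='Hist' → inner[ELSE] → T16
student=Wes: major='Bio' → outer ELSE → T9
student=Xiu: major='Bio' → outer ELSE → T9
student=Yara: major='Math' → outer ELSE → T9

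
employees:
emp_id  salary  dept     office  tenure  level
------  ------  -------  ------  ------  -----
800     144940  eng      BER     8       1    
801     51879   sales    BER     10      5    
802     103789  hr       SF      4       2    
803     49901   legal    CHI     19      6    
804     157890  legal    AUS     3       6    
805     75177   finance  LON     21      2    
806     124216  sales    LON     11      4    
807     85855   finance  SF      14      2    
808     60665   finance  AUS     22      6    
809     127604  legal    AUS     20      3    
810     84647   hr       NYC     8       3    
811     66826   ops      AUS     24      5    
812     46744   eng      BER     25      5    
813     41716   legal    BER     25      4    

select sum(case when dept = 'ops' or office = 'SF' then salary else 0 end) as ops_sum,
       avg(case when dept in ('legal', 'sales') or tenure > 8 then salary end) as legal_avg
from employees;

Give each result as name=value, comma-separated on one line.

ops_sum=256470, legal_avg=80770.2727272727

[ops_sum: dept = 'ops' or office = 'SF']
emp_id=800: ✗
emp_id=801: ✗
emp_id=802: ✓ → 103789
emp_id=803: ✗
emp_id=804: ✗
emp_id=805: ✗
emp_id=806: ✗
emp_id=807: ✓ → 85855
emp_id=808: ✗
emp_id=809: ✗
emp_id=810: ✗
emp_id=811: ✓ → 66826
emp_id=812: ✗
emp_id=813: ✗
ops_sum = 103789 + 85855 + 66826 = 256470
—
[legal_avg: dept in ('legal', 'sales') or tenure > 8]
emp_id=800: ✗
emp_id=801: ✓ → 51879
emp_id=802: ✗
emp_id=803: ✓ → 49901
emp_id=804: ✓ → 157890
emp_id=805: ✓ → 75177
emp_id=806: ✓ → 124216
emp_id=807: ✓ → 85855
emp_id=808: ✓ → 60665
emp_id=809: ✓ → 127604
emp_id=810: ✗
emp_id=811: ✓ → 66826
emp_id=812: ✓ → 46744
emp_id=813: ✓ → 41716
legal_avg = (51879 + 49901 + 157890 + 75177 + 124216 + 85855 + 60665 + 127604 + 66826 + 46744 + 41716) / 11 = 80770.2727272727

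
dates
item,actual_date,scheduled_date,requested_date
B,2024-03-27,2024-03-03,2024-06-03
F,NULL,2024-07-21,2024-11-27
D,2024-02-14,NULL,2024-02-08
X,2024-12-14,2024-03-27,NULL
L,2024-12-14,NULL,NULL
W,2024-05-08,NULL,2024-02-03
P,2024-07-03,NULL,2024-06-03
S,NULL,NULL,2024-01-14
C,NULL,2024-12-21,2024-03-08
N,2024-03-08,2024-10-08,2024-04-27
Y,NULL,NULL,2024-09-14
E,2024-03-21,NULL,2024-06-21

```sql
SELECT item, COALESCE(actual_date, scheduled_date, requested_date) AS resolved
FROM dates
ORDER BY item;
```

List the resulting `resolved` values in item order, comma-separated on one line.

2024-03-27, 2024-12-21, 2024-02-14, 2024-03-21, 2024-07-21, 2024-12-14, 2024-03-08, 2024-07-03, 2024-01-14, 2024-05-08, 2024-12-14, 2024-09-14

item=B: actual_date=2024-03-27 → 2024-03-27
item=C: actual_date=NULL, scheduled_date=2024-12-21 → 2024-12-21
item=D: actual_date=2024-02-14 → 2024-02-14
item=E: actual_date=2024-03-21 → 2024-03-21
item=F: actual_date=NULL, scheduled_date=2024-07-21 → 2024-07-21
item=L: actual_date=2024-12-14 → 2024-12-14
item=N: actual_date=2024-03-08 → 2024-03-08
item=P: actual_date=2024-07-03 → 2024-07-03
item=S: actual_date=NULL, scheduled_date=NULL, requested_date=2024-01-14 → 2024-01-14
item=W: actual_date=2024-05-08 → 2024-05-08
item=X: actual_date=2024-12-14 → 2024-12-14
item=Y: actual_date=NULL, scheduled_date=NULL, requested_date=2024-09-14 → 2024-09-14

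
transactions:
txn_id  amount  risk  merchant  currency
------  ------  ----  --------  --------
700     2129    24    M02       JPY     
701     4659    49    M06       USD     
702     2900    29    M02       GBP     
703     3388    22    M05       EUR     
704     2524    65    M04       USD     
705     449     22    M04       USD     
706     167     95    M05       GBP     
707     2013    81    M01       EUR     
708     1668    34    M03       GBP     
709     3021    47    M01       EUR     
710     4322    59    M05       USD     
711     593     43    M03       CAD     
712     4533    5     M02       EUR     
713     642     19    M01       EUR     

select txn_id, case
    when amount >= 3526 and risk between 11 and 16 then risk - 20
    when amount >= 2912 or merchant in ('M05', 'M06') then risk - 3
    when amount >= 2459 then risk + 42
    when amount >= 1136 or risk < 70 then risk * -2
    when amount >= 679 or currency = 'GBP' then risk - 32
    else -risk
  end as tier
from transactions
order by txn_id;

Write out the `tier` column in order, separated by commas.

txn_id=700: amount >= 1136 or risk < 70 → -48
txn_id=701: amount >= 2912 or merchant in ('M05', 'M06') → 46
txn_id=702: amount >= 2459 → 71
txn_id=703: amount >= 2912 or merchant in ('M05', 'M06') → 19
txn_id=704: amount >= 2459 → 107
txn_id=705: amount >= 1136 or risk < 70 → -44
txn_id=706: amount >= 2912 or merchant in ('M05', 'M06') → 92
txn_id=707: amount >= 1136 or risk < 70 → -162
txn_id=708: amount >= 1136 or risk < 70 → -68
txn_id=709: amount >= 2912 or merchant in ('M05', 'M06') → 44
txn_id=710: amount >= 2912 or merchant in ('M05', 'M06') → 56
txn_id=711: amount >= 1136 or risk < 70 → -86
txn_id=712: amount >= 2912 or merchant in ('M05', 'M06') → 2
txn_id=713: amount >= 1136 or risk < 70 → -38

-48, 46, 71, 19, 107, -44, 92, -162, -68, 44, 56, -86, 2, -38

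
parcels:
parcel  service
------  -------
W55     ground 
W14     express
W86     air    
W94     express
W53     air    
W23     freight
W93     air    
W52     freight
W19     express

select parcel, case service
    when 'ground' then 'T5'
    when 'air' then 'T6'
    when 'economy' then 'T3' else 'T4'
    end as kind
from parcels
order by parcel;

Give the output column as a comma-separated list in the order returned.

T4, T4, T4, T4, T6, T5, T6, T6, T4

parcel=W14: ELSE → T4
parcel=W19: ELSE → T4
parcel=W23: ELSE → T4
parcel=W52: ELSE → T4
parcel=W53: service='air' → T6
parcel=W55: service='ground' → T5
parcel=W86: service='air' → T6
parcel=W93: service='air' → T6
parcel=W94: ELSE → T4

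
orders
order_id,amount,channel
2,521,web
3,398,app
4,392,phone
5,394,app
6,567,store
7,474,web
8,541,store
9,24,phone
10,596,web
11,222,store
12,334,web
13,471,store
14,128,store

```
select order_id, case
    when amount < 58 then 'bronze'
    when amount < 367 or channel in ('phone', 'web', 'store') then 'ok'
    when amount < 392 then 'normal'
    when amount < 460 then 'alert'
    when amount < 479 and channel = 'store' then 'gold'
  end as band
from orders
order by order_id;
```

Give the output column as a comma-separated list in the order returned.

ok, alert, ok, alert, ok, ok, ok, bronze, ok, ok, ok, ok, ok

order_id=2: amount < 367 or channel in ('phone', 'web', 'store') → ok
order_id=3: amount < 460 → alert
order_id=4: amount < 367 or channel in ('phone', 'web', 'store') → ok
order_id=5: amount < 460 → alert
order_id=6: amount < 367 or channel in ('phone', 'web', 'store') → ok
order_id=7: amount < 367 or channel in ('phone', 'web', 'store') → ok
order_id=8: amount < 367 or channel in ('phone', 'web', 'store') → ok
order_id=9: amount < 58 → bronze
order_id=10: amount < 367 or channel in ('phone', 'web', 'store') → ok
order_id=11: amount < 367 or channel in ('phone', 'web', 'store') → ok
order_id=12: amount < 367 or channel in ('phone', 'web', 'store') → ok
order_id=13: amount < 367 or channel in ('phone', 'web', 'store') → ok
order_id=14: amount < 367 or channel in ('phone', 'web', 'store') → ok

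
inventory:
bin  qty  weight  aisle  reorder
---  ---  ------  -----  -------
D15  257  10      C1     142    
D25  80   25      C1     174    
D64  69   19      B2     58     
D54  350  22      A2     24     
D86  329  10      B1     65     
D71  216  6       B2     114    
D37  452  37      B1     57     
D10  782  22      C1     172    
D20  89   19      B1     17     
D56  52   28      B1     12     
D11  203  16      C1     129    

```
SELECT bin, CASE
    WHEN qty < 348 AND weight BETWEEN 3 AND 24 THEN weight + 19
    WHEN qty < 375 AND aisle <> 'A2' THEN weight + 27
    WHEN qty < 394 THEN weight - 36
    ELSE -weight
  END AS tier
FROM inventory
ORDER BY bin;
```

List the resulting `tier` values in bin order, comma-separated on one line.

-22, 35, 29, 38, 52, -37, -14, 55, 38, 25, 29

bin=D10: ELSE → -22
bin=D11: qty < 348 AND weight BETWEEN 3 AND 24 → 35
bin=D15: qty < 348 AND weight BETWEEN 3 AND 24 → 29
bin=D20: qty < 348 AND weight BETWEEN 3 AND 24 → 38
bin=D25: qty < 375 AND aisle <> 'A2' → 52
bin=D37: ELSE → -37
bin=D54: qty < 394 → -14
bin=D56: qty < 375 AND aisle <> 'A2' → 55
bin=D64: qty < 348 AND weight BETWEEN 3 AND 24 → 38
bin=D71: qty < 348 AND weight BETWEEN 3 AND 24 → 25
bin=D86: qty < 348 AND weight BETWEEN 3 AND 24 → 29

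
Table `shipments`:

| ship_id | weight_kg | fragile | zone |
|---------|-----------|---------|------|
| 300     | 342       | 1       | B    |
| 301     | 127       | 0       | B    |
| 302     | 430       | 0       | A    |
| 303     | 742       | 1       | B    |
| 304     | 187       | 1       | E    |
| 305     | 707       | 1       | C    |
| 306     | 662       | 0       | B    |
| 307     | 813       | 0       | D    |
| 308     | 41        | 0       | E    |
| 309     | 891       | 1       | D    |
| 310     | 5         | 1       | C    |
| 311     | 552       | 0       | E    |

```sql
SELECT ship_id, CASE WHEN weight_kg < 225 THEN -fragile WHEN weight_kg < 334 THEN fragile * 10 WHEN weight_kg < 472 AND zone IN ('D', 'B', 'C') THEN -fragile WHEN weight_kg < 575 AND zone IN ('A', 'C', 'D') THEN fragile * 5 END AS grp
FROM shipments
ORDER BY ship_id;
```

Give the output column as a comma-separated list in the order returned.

-1, 0, 0, NULL, -1, NULL, NULL, NULL, 0, NULL, -1, NULL

ship_id=300: weight_kg < 472 AND zone IN ('D', 'B', 'C') → -1
ship_id=301: weight_kg < 225 → 0
ship_id=302: weight_kg < 575 AND zone IN ('A', 'C', 'D') → 0
ship_id=303: (no match → NULL) → NULL
ship_id=304: weight_kg < 225 → -1
ship_id=305: (no match → NULL) → NULL
ship_id=306: (no match → NULL) → NULL
ship_id=307: (no match → NULL) → NULL
ship_id=308: weight_kg < 225 → 0
ship_id=309: (no match → NULL) → NULL
ship_id=310: weight_kg < 225 → -1
ship_id=311: (no match → NULL) → NULL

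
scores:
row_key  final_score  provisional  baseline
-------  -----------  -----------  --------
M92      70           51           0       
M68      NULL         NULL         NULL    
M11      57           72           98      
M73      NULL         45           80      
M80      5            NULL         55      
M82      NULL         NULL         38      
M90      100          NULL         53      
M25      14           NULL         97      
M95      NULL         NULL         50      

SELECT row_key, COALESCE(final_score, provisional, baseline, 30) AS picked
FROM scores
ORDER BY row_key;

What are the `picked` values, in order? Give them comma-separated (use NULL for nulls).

row_key=M11: final_score=57 → 57
row_key=M25: final_score=14 → 14
row_key=M68: final_score=NULL, provisional=NULL, baseline=NULL, → literal 30 → 30
row_key=M73: final_score=NULL, provisional=45 → 45
row_key=M80: final_score=5 → 5
row_key=M82: final_score=NULL, provisional=NULL, baseline=38 → 38
row_key=M90: final_score=100 → 100
row_key=M92: final_score=70 → 70
row_key=M95: final_score=NULL, provisional=NULL, baseline=50 → 50

57, 14, 30, 45, 5, 38, 100, 70, 50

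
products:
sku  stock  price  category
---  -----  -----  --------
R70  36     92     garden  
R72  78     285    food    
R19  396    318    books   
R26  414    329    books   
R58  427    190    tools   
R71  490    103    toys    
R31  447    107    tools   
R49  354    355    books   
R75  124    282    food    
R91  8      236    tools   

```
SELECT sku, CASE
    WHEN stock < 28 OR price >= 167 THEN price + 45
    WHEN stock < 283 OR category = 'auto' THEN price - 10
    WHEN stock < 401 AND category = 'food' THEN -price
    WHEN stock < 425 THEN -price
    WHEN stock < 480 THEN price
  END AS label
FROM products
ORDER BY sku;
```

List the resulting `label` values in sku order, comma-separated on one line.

sku=R19: stock < 28 OR price >= 167 → 363
sku=R26: stock < 28 OR price >= 167 → 374
sku=R31: stock < 480 → 107
sku=R49: stock < 28 OR price >= 167 → 400
sku=R58: stock < 28 OR price >= 167 → 235
sku=R70: stock < 283 OR category = 'auto' → 82
sku=R71: (no match → NULL) → NULL
sku=R72: stock < 28 OR price >= 167 → 330
sku=R75: stock < 28 OR price >= 167 → 327
sku=R91: stock < 28 OR price >= 167 → 281

363, 374, 107, 400, 235, 82, NULL, 330, 327, 281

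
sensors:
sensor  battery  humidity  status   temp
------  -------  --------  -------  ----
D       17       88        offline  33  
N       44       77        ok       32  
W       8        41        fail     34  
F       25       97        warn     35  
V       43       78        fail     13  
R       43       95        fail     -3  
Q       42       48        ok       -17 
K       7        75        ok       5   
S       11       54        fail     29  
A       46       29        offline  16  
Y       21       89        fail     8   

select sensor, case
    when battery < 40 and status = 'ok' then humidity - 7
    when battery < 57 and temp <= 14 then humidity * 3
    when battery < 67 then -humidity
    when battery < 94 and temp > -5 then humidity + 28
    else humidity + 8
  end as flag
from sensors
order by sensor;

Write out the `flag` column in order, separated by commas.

sensor=A: battery < 67 → -29
sensor=D: battery < 67 → -88
sensor=F: battery < 67 → -97
sensor=K: battery < 40 and status = 'ok' → 68
sensor=N: battery < 67 → -77
sensor=Q: battery < 57 and temp <= 14 → 144
sensor=R: battery < 57 and temp <= 14 → 285
sensor=S: battery < 67 → -54
sensor=V: battery < 57 and temp <= 14 → 234
sensor=W: battery < 67 → -41
sensor=Y: battery < 57 and temp <= 14 → 267

-29, -88, -97, 68, -77, 144, 285, -54, 234, -41, 267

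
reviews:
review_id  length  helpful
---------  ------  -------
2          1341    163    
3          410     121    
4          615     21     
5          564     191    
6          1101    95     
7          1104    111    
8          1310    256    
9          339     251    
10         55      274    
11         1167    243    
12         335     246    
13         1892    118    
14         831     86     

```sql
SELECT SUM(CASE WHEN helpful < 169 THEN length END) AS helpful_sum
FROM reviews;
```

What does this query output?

review_id=2: ✓ → 1341
review_id=3: ✓ → 410
review_id=4: ✓ → 615
review_id=5: ✗
review_id=6: ✓ → 1101
review_id=7: ✓ → 1104
review_id=8: ✗
review_id=9: ✗
review_id=10: ✗
review_id=11: ✗
review_id=12: ✗
review_id=13: ✓ → 1892
review_id=14: ✓ → 831
helpful_sum = 1341 + 410 + 615 + 1101 + 1104 + 1892 + 831 = 7294

7294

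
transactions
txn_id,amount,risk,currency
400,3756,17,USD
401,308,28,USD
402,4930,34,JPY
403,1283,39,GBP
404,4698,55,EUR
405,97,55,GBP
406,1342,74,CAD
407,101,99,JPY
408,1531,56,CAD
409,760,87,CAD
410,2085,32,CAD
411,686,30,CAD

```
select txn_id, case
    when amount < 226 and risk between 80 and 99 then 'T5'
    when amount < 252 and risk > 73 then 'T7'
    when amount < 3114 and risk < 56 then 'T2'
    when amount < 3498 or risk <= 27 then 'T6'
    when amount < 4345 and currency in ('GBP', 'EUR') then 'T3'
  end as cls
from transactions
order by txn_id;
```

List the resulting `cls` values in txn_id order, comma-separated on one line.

txn_id=400: amount < 3498 or risk <= 27 → T6
txn_id=401: amount < 3114 and risk < 56 → T2
txn_id=402: (no match → NULL) → NULL
txn_id=403: amount < 3114 and risk < 56 → T2
txn_id=404: (no match → NULL) → NULL
txn_id=405: amount < 3114 and risk < 56 → T2
txn_id=406: amount < 3498 or risk <= 27 → T6
txn_id=407: amount < 226 and risk between 80 and 99 → T5
txn_id=408: amount < 3498 or risk <= 27 → T6
txn_id=409: amount < 3498 or risk <= 27 → T6
txn_id=410: amount < 3114 and risk < 56 → T2
txn_id=411: amount < 3114 and risk < 56 → T2

T6, T2, NULL, T2, NULL, T2, T6, T5, T6, T6, T2, T2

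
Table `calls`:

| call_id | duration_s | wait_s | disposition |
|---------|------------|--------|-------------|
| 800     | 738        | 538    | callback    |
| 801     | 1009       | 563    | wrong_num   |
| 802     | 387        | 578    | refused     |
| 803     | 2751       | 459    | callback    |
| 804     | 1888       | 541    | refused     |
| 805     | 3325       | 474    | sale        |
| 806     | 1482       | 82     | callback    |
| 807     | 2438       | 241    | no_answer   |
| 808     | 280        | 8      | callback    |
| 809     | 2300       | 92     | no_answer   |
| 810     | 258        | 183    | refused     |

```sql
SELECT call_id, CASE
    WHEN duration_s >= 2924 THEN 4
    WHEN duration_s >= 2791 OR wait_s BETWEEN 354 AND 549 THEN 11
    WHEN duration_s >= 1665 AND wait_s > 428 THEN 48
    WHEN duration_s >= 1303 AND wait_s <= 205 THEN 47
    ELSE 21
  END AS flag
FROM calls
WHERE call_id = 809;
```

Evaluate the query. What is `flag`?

47

call_id = 809: duration_s=2300, wait_s=92, disposition=no_answer.
duration_s >= 2924 → false
duration_s >= 2791 OR wait_s BETWEEN 354 AND 549 → false
duration_s >= 1665 AND wait_s > 428 → false
duration_s >= 1303 AND wait_s <= 205 → true → 47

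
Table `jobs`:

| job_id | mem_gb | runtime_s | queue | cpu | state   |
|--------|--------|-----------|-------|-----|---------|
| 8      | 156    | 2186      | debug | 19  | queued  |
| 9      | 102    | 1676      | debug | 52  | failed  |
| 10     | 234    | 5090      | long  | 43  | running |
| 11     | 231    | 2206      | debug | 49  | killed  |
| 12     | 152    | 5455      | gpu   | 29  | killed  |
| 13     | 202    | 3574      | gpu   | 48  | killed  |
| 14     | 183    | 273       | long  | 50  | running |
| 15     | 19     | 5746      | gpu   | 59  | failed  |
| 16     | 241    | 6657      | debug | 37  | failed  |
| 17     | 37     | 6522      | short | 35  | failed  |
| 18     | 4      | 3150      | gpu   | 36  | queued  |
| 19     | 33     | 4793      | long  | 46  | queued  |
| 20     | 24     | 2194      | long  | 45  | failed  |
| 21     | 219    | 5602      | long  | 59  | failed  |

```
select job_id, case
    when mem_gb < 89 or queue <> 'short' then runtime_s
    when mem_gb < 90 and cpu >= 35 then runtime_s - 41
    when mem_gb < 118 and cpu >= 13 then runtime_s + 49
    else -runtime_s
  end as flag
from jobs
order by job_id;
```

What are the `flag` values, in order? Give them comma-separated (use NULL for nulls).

job_id=8: mem_gb < 89 or queue <> 'short' → 2186
job_id=9: mem_gb < 89 or queue <> 'short' → 1676
job_id=10: mem_gb < 89 or queue <> 'short' → 5090
job_id=11: mem_gb < 89 or queue <> 'short' → 2206
job_id=12: mem_gb < 89 or queue <> 'short' → 5455
job_id=13: mem_gb < 89 or queue <> 'short' → 3574
job_id=14: mem_gb < 89 or queue <> 'short' → 273
job_id=15: mem_gb < 89 or queue <> 'short' → 5746
job_id=16: mem_gb < 89 or queue <> 'short' → 6657
job_id=17: mem_gb < 89 or queue <> 'short' → 6522
job_id=18: mem_gb < 89 or queue <> 'short' → 3150
job_id=19: mem_gb < 89 or queue <> 'short' → 4793
job_id=20: mem_gb < 89 or queue <> 'short' → 2194
job_id=21: mem_gb < 89 or queue <> 'short' → 5602

2186, 1676, 5090, 2206, 5455, 3574, 273, 5746, 6657, 6522, 3150, 4793, 2194, 5602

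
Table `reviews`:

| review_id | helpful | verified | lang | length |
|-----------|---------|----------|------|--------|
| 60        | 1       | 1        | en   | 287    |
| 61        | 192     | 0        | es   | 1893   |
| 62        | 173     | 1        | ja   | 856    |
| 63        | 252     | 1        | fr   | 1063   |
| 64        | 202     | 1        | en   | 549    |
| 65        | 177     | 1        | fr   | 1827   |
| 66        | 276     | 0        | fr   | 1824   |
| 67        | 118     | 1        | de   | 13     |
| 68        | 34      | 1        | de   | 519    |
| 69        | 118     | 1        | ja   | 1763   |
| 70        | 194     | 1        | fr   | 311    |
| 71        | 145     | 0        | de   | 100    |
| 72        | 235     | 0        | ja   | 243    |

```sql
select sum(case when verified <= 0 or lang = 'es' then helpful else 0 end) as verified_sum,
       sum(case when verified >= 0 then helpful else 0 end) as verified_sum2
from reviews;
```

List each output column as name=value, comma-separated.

verified_sum=848, verified_sum2=2117

[verified_sum: verified <= 0 or lang = 'es']
review_id=60: ✗
review_id=61: ✓ → 192
review_id=62: ✗
review_id=63: ✗
review_id=64: ✗
review_id=65: ✗
review_id=66: ✓ → 276
review_id=67: ✗
review_id=68: ✗
review_id=69: ✗
review_id=70: ✗
review_id=71: ✓ → 145
review_id=72: ✓ → 235
verified_sum = 192 + 276 + 145 + 235 = 848
—
[verified_sum2: verified >= 0]
review_id=60: ✓ → 1
review_id=61: ✓ → 192
review_id=62: ✓ → 173
review_id=63: ✓ → 252
review_id=64: ✓ → 202
review_id=65: ✓ → 177
review_id=66: ✓ → 276
review_id=67: ✓ → 118
review_id=68: ✓ → 34
review_id=69: ✓ → 118
review_id=70: ✓ → 194
review_id=71: ✓ → 145
review_id=72: ✓ → 235
verified_sum2 = 1 + 192 + 173 + 252 + 202 + 177 + 276 + 118 + 34 + 118 + 194 + 145 + 235 = 2117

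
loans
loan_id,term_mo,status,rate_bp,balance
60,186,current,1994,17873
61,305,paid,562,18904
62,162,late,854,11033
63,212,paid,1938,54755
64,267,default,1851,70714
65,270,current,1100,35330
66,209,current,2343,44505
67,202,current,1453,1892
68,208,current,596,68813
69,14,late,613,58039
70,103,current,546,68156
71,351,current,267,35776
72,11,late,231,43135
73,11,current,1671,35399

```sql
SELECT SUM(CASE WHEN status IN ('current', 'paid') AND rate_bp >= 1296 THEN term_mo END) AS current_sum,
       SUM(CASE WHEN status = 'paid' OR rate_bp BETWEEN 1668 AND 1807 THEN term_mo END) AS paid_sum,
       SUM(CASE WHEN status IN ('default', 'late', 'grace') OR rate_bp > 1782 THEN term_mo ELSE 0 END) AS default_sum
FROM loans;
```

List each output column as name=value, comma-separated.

[current_sum: status IN ('current', 'paid') AND rate_bp >= 1296]
loan_id=60: ✓ → 186
loan_id=61: ✗
loan_id=62: ✗
loan_id=63: ✓ → 212
loan_id=64: ✗
loan_id=65: ✗
loan_id=66: ✓ → 209
loan_id=67: ✓ → 202
loan_id=68: ✗
loan_id=69: ✗
loan_id=70: ✗
loan_id=71: ✗
loan_id=72: ✗
loan_id=73: ✓ → 11
current_sum = 186 + 212 + 209 + 202 + 11 = 820
—
[paid_sum: status = 'paid' OR rate_bp BETWEEN 1668 AND 1807]
loan_id=60: ✗
loan_id=61: ✓ → 305
loan_id=62: ✗
loan_id=63: ✓ → 212
loan_id=64: ✗
loan_id=65: ✗
loan_id=66: ✗
loan_id=67: ✗
loan_id=68: ✗
loan_id=69: ✗
loan_id=70: ✗
loan_id=71: ✗
loan_id=72: ✗
loan_id=73: ✓ → 11
paid_sum = 305 + 212 + 11 = 528
—
[default_sum: status IN ('default', 'late', 'grace') OR rate_bp > 1782]
loan_id=60: ✓ → 186
loan_id=61: ✗
loan_id=62: ✓ → 162
loan_id=63: ✓ → 212
loan_id=64: ✓ → 267
loan_id=65: ✗
loan_id=66: ✓ → 209
loan_id=67: ✗
loan_id=68: ✗
loan_id=69: ✓ → 14
loan_id=70: ✗
loan_id=71: ✗
loan_id=72: ✓ → 11
loan_id=73: ✗
default_sum = 186 + 162 + 212 + 267 + 209 + 14 + 11 = 1061

current_sum=820, paid_sum=528, default_sum=1061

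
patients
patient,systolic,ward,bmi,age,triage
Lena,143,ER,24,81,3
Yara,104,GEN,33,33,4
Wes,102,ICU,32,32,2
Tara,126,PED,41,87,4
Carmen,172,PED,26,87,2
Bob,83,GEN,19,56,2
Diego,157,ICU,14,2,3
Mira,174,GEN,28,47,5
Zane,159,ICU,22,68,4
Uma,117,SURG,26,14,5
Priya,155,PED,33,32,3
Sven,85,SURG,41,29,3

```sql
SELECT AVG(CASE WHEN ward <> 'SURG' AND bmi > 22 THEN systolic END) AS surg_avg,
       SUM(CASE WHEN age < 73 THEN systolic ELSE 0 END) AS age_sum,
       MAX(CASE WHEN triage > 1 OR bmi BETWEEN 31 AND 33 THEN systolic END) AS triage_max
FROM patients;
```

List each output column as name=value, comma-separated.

surg_avg=139.4285714286, age_sum=1136, triage_max=174

[surg_avg: ward <> 'SURG' AND bmi > 22]
patient=Lena: ✓ → 143
patient=Yara: ✓ → 104
patient=Wes: ✓ → 102
patient=Tara: ✓ → 126
patient=Carmen: ✓ → 172
patient=Bob: ✗
patient=Diego: ✗
patient=Mira: ✓ → 174
patient=Zane: ✗
patient=Uma: ✗
patient=Priya: ✓ → 155
patient=Sven: ✗
surg_avg = (143 + 104 + 102 + 126 + 172 + 174 + 155) / 7 = 139.4285714286
—
[age_sum: age < 73]
patient=Lena: ✗
patient=Yara: ✓ → 104
patient=Wes: ✓ → 102
patient=Tara: ✗
patient=Carmen: ✗
patient=Bob: ✓ → 83
patient=Diego: ✓ → 157
patient=Mira: ✓ → 174
patient=Zane: ✓ → 159
patient=Uma: ✓ → 117
patient=Priya: ✓ → 155
patient=Sven: ✓ → 85
age_sum = 104 + 102 + 83 + 157 + 174 + 159 + 117 + 155 + 85 = 1136
—
[triage_max: triage > 1 OR bmi BETWEEN 31 AND 33]
patient=Lena: ✓ → 143
patient=Yara: ✓ → 104
patient=Wes: ✓ → 102
patient=Tara: ✓ → 126
patient=Carmen: ✓ → 172
patient=Bob: ✓ → 83
patient=Diego: ✓ → 157
patient=Mira: ✓ → 174
patient=Zane: ✓ → 159
patient=Uma: ✓ → 117
patient=Priya: ✓ → 155
patient=Sven: ✓ → 85
triage_max = MAX(143, 104, 102, 126, 172, 83, 157, 174, 159, 117, 155, 85) = 174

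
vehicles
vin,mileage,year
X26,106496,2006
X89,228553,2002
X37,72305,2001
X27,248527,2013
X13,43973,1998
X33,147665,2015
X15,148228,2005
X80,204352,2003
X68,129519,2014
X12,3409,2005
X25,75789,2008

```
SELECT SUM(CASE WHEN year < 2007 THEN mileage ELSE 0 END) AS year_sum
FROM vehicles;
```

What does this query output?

vin=X26: ✓ → 106496
vin=X89: ✓ → 228553
vin=X37: ✓ → 72305
vin=X27: ✗
vin=X13: ✓ → 43973
vin=X33: ✗
vin=X15: ✓ → 148228
vin=X80: ✓ → 204352
vin=X68: ✗
vin=X12: ✓ → 3409
vin=X25: ✗
year_sum = 106496 + 228553 + 72305 + 43973 + 148228 + 204352 + 3409 = 807316

807316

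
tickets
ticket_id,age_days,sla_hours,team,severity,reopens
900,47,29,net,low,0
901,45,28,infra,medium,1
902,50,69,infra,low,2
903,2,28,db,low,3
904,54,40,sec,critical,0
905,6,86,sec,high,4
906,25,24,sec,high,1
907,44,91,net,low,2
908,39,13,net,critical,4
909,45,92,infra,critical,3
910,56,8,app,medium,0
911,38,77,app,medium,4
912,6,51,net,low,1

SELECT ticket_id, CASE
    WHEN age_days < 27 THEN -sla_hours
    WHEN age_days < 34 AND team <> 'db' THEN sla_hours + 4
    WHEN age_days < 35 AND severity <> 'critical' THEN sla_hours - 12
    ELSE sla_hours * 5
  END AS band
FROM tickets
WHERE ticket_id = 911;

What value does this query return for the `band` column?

ticket_id = 911: age_days=38, sla_hours=77, team=app, severity=medium, reopens=4.
age_days < 27 → false
age_days < 34 AND team <> 'db' → false
age_days < 35 AND severity <> 'critical' → false
No prior WHEN matched → ELSE → 385

385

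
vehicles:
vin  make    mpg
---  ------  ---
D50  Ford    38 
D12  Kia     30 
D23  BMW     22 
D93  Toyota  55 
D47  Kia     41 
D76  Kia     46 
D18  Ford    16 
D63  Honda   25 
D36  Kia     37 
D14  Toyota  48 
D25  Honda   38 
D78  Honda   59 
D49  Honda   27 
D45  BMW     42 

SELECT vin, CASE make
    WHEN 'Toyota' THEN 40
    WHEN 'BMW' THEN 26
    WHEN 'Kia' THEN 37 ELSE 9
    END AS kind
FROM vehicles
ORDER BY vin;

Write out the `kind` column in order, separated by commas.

37, 40, 9, 26, 9, 37, 26, 37, 9, 9, 9, 37, 9, 40

vin=D12: make='Kia' → 37
vin=D14: make='Toyota' → 40
vin=D18: ELSE → 9
vin=D23: make='BMW' → 26
vin=D25: ELSE → 9
vin=D36: make='Kia' → 37
vin=D45: make='BMW' → 26
vin=D47: make='Kia' → 37
vin=D49: ELSE → 9
vin=D50: ELSE → 9
vin=D63: ELSE → 9
vin=D76: make='Kia' → 37
vin=D78: ELSE → 9
vin=D93: make='Toyota' → 40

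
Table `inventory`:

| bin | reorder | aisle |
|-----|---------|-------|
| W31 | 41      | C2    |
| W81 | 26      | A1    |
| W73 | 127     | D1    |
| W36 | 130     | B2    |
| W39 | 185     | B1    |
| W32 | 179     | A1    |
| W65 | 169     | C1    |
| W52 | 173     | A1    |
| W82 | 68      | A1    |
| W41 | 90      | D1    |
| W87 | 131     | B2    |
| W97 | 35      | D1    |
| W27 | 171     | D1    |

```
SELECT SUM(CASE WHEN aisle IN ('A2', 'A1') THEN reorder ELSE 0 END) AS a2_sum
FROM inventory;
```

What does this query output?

446

bin=W31: ✗
bin=W81: ✓ → 26
bin=W73: ✗
bin=W36: ✗
bin=W39: ✗
bin=W32: ✓ → 179
bin=W65: ✗
bin=W52: ✓ → 173
bin=W82: ✓ → 68
bin=W41: ✗
bin=W87: ✗
bin=W97: ✗
bin=W27: ✗
a2_sum = 26 + 179 + 173 + 68 = 446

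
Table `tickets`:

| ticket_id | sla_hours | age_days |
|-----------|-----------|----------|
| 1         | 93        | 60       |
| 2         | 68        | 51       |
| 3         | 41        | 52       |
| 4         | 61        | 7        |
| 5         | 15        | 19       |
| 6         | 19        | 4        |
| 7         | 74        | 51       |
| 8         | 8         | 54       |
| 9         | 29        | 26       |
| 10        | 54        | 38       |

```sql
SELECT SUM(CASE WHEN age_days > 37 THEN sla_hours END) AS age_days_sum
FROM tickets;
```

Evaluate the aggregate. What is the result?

ticket_id=1: ✓ → 93
ticket_id=2: ✓ → 68
ticket_id=3: ✓ → 41
ticket_id=4: ✗
ticket_id=5: ✗
ticket_id=6: ✗
ticket_id=7: ✓ → 74
ticket_id=8: ✓ → 8
ticket_id=9: ✗
ticket_id=10: ✓ → 54
age_days_sum = 93 + 68 + 41 + 74 + 8 + 54 = 338

338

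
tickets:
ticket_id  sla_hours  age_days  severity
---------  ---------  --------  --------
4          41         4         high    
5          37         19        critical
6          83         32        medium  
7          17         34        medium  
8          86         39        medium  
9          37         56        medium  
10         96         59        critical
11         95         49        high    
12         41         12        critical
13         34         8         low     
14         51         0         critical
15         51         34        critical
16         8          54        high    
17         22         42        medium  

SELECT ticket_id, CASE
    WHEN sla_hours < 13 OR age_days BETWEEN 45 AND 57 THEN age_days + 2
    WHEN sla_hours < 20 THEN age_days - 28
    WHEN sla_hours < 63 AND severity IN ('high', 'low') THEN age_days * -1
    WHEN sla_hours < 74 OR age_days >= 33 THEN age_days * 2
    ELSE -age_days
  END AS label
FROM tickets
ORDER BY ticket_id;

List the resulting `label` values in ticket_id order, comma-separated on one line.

-4, 38, -32, 6, 78, 58, 118, 51, 24, -8, 0, 68, 56, 84

ticket_id=4: sla_hours < 63 AND severity IN ('high', 'low') → -4
ticket_id=5: sla_hours < 74 OR age_days >= 33 → 38
ticket_id=6: ELSE → -32
ticket_id=7: sla_hours < 20 → 6
ticket_id=8: sla_hours < 74 OR age_days >= 33 → 78
ticket_id=9: sla_hours < 13 OR age_days BETWEEN 45 AND 57 → 58
ticket_id=10: sla_hours < 74 OR age_days >= 33 → 118
ticket_id=11: sla_hours < 13 OR age_days BETWEEN 45 AND 57 → 51
ticket_id=12: sla_hours < 74 OR age_days >= 33 → 24
ticket_id=13: sla_hours < 63 AND severity IN ('high', 'low') → -8
ticket_id=14: sla_hours < 74 OR age_days >= 33 → 0
ticket_id=15: sla_hours < 74 OR age_days >= 33 → 68
ticket_id=16: sla_hours < 13 OR age_days BETWEEN 45 AND 57 → 56
ticket_id=17: sla_hours < 74 OR age_days >= 33 → 84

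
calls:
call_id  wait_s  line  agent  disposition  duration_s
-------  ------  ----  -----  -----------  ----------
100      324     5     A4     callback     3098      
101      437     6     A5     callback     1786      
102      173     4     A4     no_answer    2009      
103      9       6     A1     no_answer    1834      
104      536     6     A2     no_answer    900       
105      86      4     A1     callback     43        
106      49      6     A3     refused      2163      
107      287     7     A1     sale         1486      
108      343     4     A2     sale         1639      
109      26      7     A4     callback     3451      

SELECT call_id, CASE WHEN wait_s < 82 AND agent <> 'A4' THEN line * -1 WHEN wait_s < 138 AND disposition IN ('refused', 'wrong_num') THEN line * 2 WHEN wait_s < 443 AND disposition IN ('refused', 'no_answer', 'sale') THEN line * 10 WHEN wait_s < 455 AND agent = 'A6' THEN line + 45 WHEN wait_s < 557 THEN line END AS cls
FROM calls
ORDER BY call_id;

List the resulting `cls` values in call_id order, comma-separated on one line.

5, 6, 40, -6, 6, 4, -6, 70, 40, 7

call_id=100: wait_s < 557 → 5
call_id=101: wait_s < 557 → 6
call_id=102: wait_s < 443 AND disposition IN ('refused', 'no_answer', 'sale') → 40
call_id=103: wait_s < 82 AND agent <> 'A4' → -6
call_id=104: wait_s < 557 → 6
call_id=105: wait_s < 557 → 4
call_id=106: wait_s < 82 AND agent <> 'A4' → -6
call_id=107: wait_s < 443 AND disposition IN ('refused', 'no_answer', 'sale') → 70
call_id=108: wait_s < 443 AND disposition IN ('refused', 'no_answer', 'sale') → 40
call_id=109: wait_s < 557 → 7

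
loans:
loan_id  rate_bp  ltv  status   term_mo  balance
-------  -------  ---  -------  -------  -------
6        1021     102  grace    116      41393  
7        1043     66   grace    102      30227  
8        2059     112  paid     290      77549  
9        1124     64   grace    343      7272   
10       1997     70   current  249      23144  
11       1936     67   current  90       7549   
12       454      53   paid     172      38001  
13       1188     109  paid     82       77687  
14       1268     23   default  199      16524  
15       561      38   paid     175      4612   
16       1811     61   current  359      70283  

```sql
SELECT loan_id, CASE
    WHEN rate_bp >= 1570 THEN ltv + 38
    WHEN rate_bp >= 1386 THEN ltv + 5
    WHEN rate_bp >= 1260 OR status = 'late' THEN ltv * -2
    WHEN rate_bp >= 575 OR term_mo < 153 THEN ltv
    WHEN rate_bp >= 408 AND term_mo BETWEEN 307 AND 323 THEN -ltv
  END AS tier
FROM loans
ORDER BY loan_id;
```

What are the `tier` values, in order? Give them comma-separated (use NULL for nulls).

loan_id=6: rate_bp >= 575 OR term_mo < 153 → 102
loan_id=7: rate_bp >= 575 OR term_mo < 153 → 66
loan_id=8: rate_bp >= 1570 → 150
loan_id=9: rate_bp >= 575 OR term_mo < 153 → 64
loan_id=10: rate_bp >= 1570 → 108
loan_id=11: rate_bp >= 1570 → 105
loan_id=12: (no match → NULL) → NULL
loan_id=13: rate_bp >= 575 OR term_mo < 153 → 109
loan_id=14: rate_bp >= 1260 OR status = 'late' → -46
loan_id=15: (no match → NULL) → NULL
loan_id=16: rate_bp >= 1570 → 99

102, 66, 150, 64, 108, 105, NULL, 109, -46, NULL, 99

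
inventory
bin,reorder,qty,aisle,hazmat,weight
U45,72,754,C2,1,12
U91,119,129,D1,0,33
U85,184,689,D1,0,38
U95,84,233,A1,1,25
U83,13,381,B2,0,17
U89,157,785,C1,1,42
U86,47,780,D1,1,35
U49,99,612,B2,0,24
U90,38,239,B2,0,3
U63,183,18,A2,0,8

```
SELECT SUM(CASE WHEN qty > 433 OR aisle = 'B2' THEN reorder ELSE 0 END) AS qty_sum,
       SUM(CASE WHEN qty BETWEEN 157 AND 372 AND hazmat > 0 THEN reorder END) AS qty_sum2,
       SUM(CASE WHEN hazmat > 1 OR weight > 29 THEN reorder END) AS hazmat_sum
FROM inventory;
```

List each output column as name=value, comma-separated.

[qty_sum: qty > 433 OR aisle = 'B2']
bin=U45: ✓ → 72
bin=U91: ✗
bin=U85: ✓ → 184
bin=U95: ✗
bin=U83: ✓ → 13
bin=U89: ✓ → 157
bin=U86: ✓ → 47
bin=U49: ✓ → 99
bin=U90: ✓ → 38
bin=U63: ✗
qty_sum = 72 + 184 + 13 + 157 + 47 + 99 + 38 = 610
—
[qty_sum2: qty BETWEEN 157 AND 372 AND hazmat > 0]
bin=U45: ✗
bin=U91: ✗
bin=U85: ✗
bin=U95: ✓ → 84
bin=U83: ✗
bin=U89: ✗
bin=U86: ✗
bin=U49: ✗
bin=U90: ✗
bin=U63: ✗
qty_sum2 = 84
—
[hazmat_sum: hazmat > 1 OR weight > 29]
bin=U45: ✗
bin=U91: ✓ → 119
bin=U85: ✓ → 184
bin=U95: ✗
bin=U83: ✗
bin=U89: ✓ → 157
bin=U86: ✓ → 47
bin=U49: ✗
bin=U90: ✗
bin=U63: ✗
hazmat_sum = 119 + 184 + 157 + 47 = 507

qty_sum=610, qty_sum2=84, hazmat_sum=507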